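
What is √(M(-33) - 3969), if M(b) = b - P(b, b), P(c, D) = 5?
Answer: I*√4007 ≈ 63.301*I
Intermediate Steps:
M(b) = -5 + b (M(b) = b - 1*5 = b - 5 = -5 + b)
√(M(-33) - 3969) = √((-5 - 33) - 3969) = √(-38 - 3969) = √(-4007) = I*√4007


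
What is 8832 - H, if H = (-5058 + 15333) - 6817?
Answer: 5374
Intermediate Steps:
H = 3458 (H = 10275 - 6817 = 3458)
8832 - H = 8832 - 1*3458 = 8832 - 3458 = 5374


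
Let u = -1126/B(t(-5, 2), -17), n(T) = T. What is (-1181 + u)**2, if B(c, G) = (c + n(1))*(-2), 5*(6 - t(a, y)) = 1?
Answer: 1394200921/1156 ≈ 1.2061e+6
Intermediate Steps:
t(a, y) = 29/5 (t(a, y) = 6 - 1/5*1 = 6 - 1/5 = 29/5)
B(c, G) = -2 - 2*c (B(c, G) = (c + 1)*(-2) = (1 + c)*(-2) = -2 - 2*c)
u = 2815/34 (u = -1126/(-2 - 2*29/5) = -1126/(-2 - 58/5) = -1126/(-68/5) = -1126*(-5/68) = 2815/34 ≈ 82.794)
(-1181 + u)**2 = (-1181 + 2815/34)**2 = (-37339/34)**2 = 1394200921/1156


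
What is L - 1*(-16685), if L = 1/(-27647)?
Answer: 461290194/27647 ≈ 16685.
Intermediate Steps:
L = -1/27647 ≈ -3.6170e-5
L - 1*(-16685) = -1/27647 - 1*(-16685) = -1/27647 + 16685 = 461290194/27647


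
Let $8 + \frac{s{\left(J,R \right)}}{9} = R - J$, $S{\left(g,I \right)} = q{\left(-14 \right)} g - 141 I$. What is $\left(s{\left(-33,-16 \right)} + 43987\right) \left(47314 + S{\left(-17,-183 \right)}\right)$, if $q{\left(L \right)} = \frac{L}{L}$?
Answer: $3221370800$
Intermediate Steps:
$q{\left(L \right)} = 1$
$S{\left(g,I \right)} = g - 141 I$ ($S{\left(g,I \right)} = 1 g - 141 I = g - 141 I$)
$s{\left(J,R \right)} = -72 - 9 J + 9 R$ ($s{\left(J,R \right)} = -72 + 9 \left(R - J\right) = -72 - \left(- 9 R + 9 J\right) = -72 - 9 J + 9 R$)
$\left(s{\left(-33,-16 \right)} + 43987\right) \left(47314 + S{\left(-17,-183 \right)}\right) = \left(\left(-72 - -297 + 9 \left(-16\right)\right) + 43987\right) \left(47314 - -25786\right) = \left(\left(-72 + 297 - 144\right) + 43987\right) \left(47314 + \left(-17 + 25803\right)\right) = \left(81 + 43987\right) \left(47314 + 25786\right) = 44068 \cdot 73100 = 3221370800$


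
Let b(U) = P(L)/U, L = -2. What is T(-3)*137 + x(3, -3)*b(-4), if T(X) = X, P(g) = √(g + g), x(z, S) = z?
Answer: -411 - 3*I/2 ≈ -411.0 - 1.5*I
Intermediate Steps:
P(g) = √2*√g (P(g) = √(2*g) = √2*√g)
b(U) = 2*I/U (b(U) = (√2*√(-2))/U = (√2*(I*√2))/U = (2*I)/U = 2*I/U)
T(-3)*137 + x(3, -3)*b(-4) = -3*137 + 3*(2*I/(-4)) = -411 + 3*(2*I*(-¼)) = -411 + 3*(-I/2) = -411 - 3*I/2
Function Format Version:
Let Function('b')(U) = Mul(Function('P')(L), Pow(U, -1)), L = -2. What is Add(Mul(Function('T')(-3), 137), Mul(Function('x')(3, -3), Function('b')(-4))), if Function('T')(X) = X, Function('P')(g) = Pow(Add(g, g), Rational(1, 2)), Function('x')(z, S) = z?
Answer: Add(-411, Mul(Rational(-3, 2), I)) ≈ Add(-411.00, Mul(-1.5000, I))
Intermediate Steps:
Function('P')(g) = Mul(Pow(2, Rational(1, 2)), Pow(g, Rational(1, 2))) (Function('P')(g) = Pow(Mul(2, g), Rational(1, 2)) = Mul(Pow(2, Rational(1, 2)), Pow(g, Rational(1, 2))))
Function('b')(U) = Mul(2, I, Pow(U, -1)) (Function('b')(U) = Mul(Mul(Pow(2, Rational(1, 2)), Pow(-2, Rational(1, 2))), Pow(U, -1)) = Mul(Mul(Pow(2, Rational(1, 2)), Mul(I, Pow(2, Rational(1, 2)))), Pow(U, -1)) = Mul(Mul(2, I), Pow(U, -1)) = Mul(2, I, Pow(U, -1)))
Add(Mul(Function('T')(-3), 137), Mul(Function('x')(3, -3), Function('b')(-4))) = Add(Mul(-3, 137), Mul(3, Mul(2, I, Pow(-4, -1)))) = Add(-411, Mul(3, Mul(2, I, Rational(-1, 4)))) = Add(-411, Mul(3, Mul(Rational(-1, 2), I))) = Add(-411, Mul(Rational(-3, 2), I))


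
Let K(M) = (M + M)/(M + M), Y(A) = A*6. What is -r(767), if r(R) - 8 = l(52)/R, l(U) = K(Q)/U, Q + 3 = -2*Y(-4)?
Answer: -319073/39884 ≈ -8.0000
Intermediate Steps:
Y(A) = 6*A
Q = 45 (Q = -3 - 12*(-4) = -3 - 2*(-24) = -3 + 48 = 45)
K(M) = 1 (K(M) = (2*M)/((2*M)) = (2*M)*(1/(2*M)) = 1)
l(U) = 1/U
r(R) = 8 + 1/(52*R)
-r(767) = -(8 + (1/52)/767) = -(8 + (1/52)*(1/767)) = -(8 + 1/39884) = -1*319073/39884 = -319073/39884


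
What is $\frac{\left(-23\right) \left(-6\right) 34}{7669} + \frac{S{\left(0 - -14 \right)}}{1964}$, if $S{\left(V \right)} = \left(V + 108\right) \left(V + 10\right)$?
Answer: $\frac{7917480}{3765479} \approx 2.1026$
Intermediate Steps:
$S{\left(V \right)} = \left(10 + V\right) \left(108 + V\right)$ ($S{\left(V \right)} = \left(108 + V\right) \left(10 + V\right) = \left(10 + V\right) \left(108 + V\right)$)
$\frac{\left(-23\right) \left(-6\right) 34}{7669} + \frac{S{\left(0 - -14 \right)}}{1964} = \frac{\left(-23\right) \left(-6\right) 34}{7669} + \frac{1080 + \left(0 - -14\right)^{2} + 118 \left(0 - -14\right)}{1964} = 138 \cdot 34 \cdot \frac{1}{7669} + \left(1080 + \left(0 + 14\right)^{2} + 118 \left(0 + 14\right)\right) \frac{1}{1964} = 4692 \cdot \frac{1}{7669} + \left(1080 + 14^{2} + 118 \cdot 14\right) \frac{1}{1964} = \frac{4692}{7669} + \left(1080 + 196 + 1652\right) \frac{1}{1964} = \frac{4692}{7669} + 2928 \cdot \frac{1}{1964} = \frac{4692}{7669} + \frac{732}{491} = \frac{7917480}{3765479}$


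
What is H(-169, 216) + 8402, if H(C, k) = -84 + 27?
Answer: 8345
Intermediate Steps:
H(C, k) = -57
H(-169, 216) + 8402 = -57 + 8402 = 8345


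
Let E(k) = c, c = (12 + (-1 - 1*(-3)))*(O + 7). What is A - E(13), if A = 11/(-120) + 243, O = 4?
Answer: 10669/120 ≈ 88.908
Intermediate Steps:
c = 154 (c = (12 + (-1 - 1*(-3)))*(4 + 7) = (12 + (-1 + 3))*11 = (12 + 2)*11 = 14*11 = 154)
E(k) = 154
A = 29149/120 (A = 11*(-1/120) + 243 = -11/120 + 243 = 29149/120 ≈ 242.91)
A - E(13) = 29149/120 - 1*154 = 29149/120 - 154 = 10669/120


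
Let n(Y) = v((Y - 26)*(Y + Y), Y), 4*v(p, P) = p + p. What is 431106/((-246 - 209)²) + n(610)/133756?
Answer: 361026374/76073725 ≈ 4.7457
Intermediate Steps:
v(p, P) = p/2 (v(p, P) = (p + p)/4 = (2*p)/4 = p/2)
n(Y) = Y*(-26 + Y) (n(Y) = ((Y - 26)*(Y + Y))/2 = ((-26 + Y)*(2*Y))/2 = (2*Y*(-26 + Y))/2 = Y*(-26 + Y))
431106/((-246 - 209)²) + n(610)/133756 = 431106/((-246 - 209)²) + (610*(-26 + 610))/133756 = 431106/((-455)²) + (610*584)*(1/133756) = 431106/207025 + 356240*(1/133756) = 431106*(1/207025) + 89060/33439 = 33162/15925 + 89060/33439 = 361026374/76073725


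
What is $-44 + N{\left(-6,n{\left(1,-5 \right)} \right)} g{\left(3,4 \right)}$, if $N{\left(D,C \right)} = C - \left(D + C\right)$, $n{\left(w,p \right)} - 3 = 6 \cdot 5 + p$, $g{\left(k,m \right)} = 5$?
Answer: $-14$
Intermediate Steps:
$n{\left(w,p \right)} = 33 + p$ ($n{\left(w,p \right)} = 3 + \left(6 \cdot 5 + p\right) = 3 + \left(30 + p\right) = 33 + p$)
$N{\left(D,C \right)} = - D$ ($N{\left(D,C \right)} = C - \left(C + D\right) = - D$)
$-44 + N{\left(-6,n{\left(1,-5 \right)} \right)} g{\left(3,4 \right)} = -44 + \left(-1\right) \left(-6\right) 5 = -44 + 6 \cdot 5 = -44 + 30 = -14$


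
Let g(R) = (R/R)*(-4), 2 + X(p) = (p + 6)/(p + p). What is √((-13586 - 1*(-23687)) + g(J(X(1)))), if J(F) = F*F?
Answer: √10097 ≈ 100.48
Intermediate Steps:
X(p) = -2 + (6 + p)/(2*p) (X(p) = -2 + (p + 6)/(p + p) = -2 + (6 + p)/((2*p)) = -2 + (6 + p)*(1/(2*p)) = -2 + (6 + p)/(2*p))
J(F) = F²
g(R) = -4 (g(R) = 1*(-4) = -4)
√((-13586 - 1*(-23687)) + g(J(X(1)))) = √((-13586 - 1*(-23687)) - 4) = √((-13586 + 23687) - 4) = √(10101 - 4) = √10097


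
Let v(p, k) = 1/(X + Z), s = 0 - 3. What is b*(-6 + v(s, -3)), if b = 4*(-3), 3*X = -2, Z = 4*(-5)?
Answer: 2250/31 ≈ 72.581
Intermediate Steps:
Z = -20
X = -⅔ (X = (⅓)*(-2) = -⅔ ≈ -0.66667)
s = -3
v(p, k) = -3/62 (v(p, k) = 1/(-⅔ - 20) = 1/(-62/3) = -3/62)
b = -12
b*(-6 + v(s, -3)) = -12*(-6 - 3/62) = -12*(-375/62) = 2250/31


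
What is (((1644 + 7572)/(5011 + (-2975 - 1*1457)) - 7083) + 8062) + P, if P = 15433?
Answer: 3170588/193 ≈ 16428.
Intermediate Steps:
(((1644 + 7572)/(5011 + (-2975 - 1*1457)) - 7083) + 8062) + P = (((1644 + 7572)/(5011 + (-2975 - 1*1457)) - 7083) + 8062) + 15433 = ((9216/(5011 + (-2975 - 1457)) - 7083) + 8062) + 15433 = ((9216/(5011 - 4432) - 7083) + 8062) + 15433 = ((9216/579 - 7083) + 8062) + 15433 = ((9216*(1/579) - 7083) + 8062) + 15433 = ((3072/193 - 7083) + 8062) + 15433 = (-1363947/193 + 8062) + 15433 = 192019/193 + 15433 = 3170588/193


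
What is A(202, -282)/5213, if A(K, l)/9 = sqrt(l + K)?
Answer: 36*I*sqrt(5)/5213 ≈ 0.015442*I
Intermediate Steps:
A(K, l) = 9*sqrt(K + l) (A(K, l) = 9*sqrt(l + K) = 9*sqrt(K + l))
A(202, -282)/5213 = (9*sqrt(202 - 282))/5213 = (9*sqrt(-80))*(1/5213) = (9*(4*I*sqrt(5)))*(1/5213) = (36*I*sqrt(5))*(1/5213) = 36*I*sqrt(5)/5213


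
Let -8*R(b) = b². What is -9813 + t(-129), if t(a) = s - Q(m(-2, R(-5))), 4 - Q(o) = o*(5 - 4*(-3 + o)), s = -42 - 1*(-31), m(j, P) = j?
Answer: -9878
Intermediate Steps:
R(b) = -b²/8
s = -11 (s = -42 + 31 = -11)
Q(o) = 4 - o*(17 - 4*o) (Q(o) = 4 - o*(5 - 4*(-3 + o)) = 4 - o*(5 + (12 - 4*o)) = 4 - o*(17 - 4*o))
t(a) = -65 (t(a) = -11 - (4 - 17*(-2) + 4*(-2)²) = -11 - (4 + 34 + 4*4) = -11 - (4 + 34 + 16) = -11 - 1*54 = -11 - 54 = -65)
-9813 + t(-129) = -9813 - 65 = -9878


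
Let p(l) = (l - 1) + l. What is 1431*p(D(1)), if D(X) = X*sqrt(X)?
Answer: 1431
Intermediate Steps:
D(X) = X**(3/2)
p(l) = -1 + 2*l (p(l) = (-1 + l) + l = -1 + 2*l)
1431*p(D(1)) = 1431*(-1 + 2*1**(3/2)) = 1431*(-1 + 2*1) = 1431*(-1 + 2) = 1431*1 = 1431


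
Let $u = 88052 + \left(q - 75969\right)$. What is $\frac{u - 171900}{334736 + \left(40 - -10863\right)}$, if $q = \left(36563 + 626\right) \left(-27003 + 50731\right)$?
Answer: $\frac{294086925}{115213} \approx 2552.6$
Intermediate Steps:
$q = 882420592$ ($q = 37189 \cdot 23728 = 882420592$)
$u = 882432675$ ($u = 88052 + \left(882420592 - 75969\right) = 88052 + 882344623 = 882432675$)
$\frac{u - 171900}{334736 + \left(40 - -10863\right)} = \frac{882432675 - 171900}{334736 + \left(40 - -10863\right)} = \frac{882432675 - 171900}{334736 + \left(40 + 10863\right)} = \frac{882432675 - 171900}{334736 + 10903} = \frac{882260775}{345639} = 882260775 \cdot \frac{1}{345639} = \frac{294086925}{115213}$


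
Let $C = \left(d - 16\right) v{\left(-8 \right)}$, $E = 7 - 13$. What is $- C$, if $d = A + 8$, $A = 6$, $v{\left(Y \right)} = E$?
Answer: $-12$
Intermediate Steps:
$E = -6$
$v{\left(Y \right)} = -6$
$d = 14$ ($d = 6 + 8 = 14$)
$C = 12$ ($C = \left(14 - 16\right) \left(-6\right) = \left(-2\right) \left(-6\right) = 12$)
$- C = \left(-1\right) 12 = -12$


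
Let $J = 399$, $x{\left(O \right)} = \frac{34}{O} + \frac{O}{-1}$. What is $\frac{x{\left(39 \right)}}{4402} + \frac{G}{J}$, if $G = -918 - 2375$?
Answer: $- \frac{188642989}{22833174} \approx -8.2618$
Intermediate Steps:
$G = -3293$
$x{\left(O \right)} = - O + \frac{34}{O}$ ($x{\left(O \right)} = \frac{34}{O} + O \left(-1\right) = \frac{34}{O} - O = - O + \frac{34}{O}$)
$\frac{x{\left(39 \right)}}{4402} + \frac{G}{J} = \frac{\left(-1\right) 39 + \frac{34}{39}}{4402} - \frac{3293}{399} = \left(-39 + 34 \cdot \frac{1}{39}\right) \frac{1}{4402} - \frac{3293}{399} = \left(-39 + \frac{34}{39}\right) \frac{1}{4402} - \frac{3293}{399} = \left(- \frac{1487}{39}\right) \frac{1}{4402} - \frac{3293}{399} = - \frac{1487}{171678} - \frac{3293}{399} = - \frac{188642989}{22833174}$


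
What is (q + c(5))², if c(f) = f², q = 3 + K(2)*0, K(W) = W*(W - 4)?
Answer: 784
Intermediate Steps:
K(W) = W*(-4 + W)
q = 3 (q = 3 + (2*(-4 + 2))*0 = 3 + (2*(-2))*0 = 3 - 4*0 = 3 + 0 = 3)
(q + c(5))² = (3 + 5²)² = (3 + 25)² = 28² = 784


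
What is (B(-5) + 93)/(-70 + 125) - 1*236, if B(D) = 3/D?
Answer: -5858/25 ≈ -234.32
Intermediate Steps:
(B(-5) + 93)/(-70 + 125) - 1*236 = (3/(-5) + 93)/(-70 + 125) - 1*236 = (3*(-⅕) + 93)/55 - 236 = (-⅗ + 93)*(1/55) - 236 = (462/5)*(1/55) - 236 = 42/25 - 236 = -5858/25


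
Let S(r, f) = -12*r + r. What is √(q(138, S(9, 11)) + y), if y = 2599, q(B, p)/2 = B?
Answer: 5*√115 ≈ 53.619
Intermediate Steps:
S(r, f) = -11*r
q(B, p) = 2*B
√(q(138, S(9, 11)) + y) = √(2*138 + 2599) = √(276 + 2599) = √2875 = 5*√115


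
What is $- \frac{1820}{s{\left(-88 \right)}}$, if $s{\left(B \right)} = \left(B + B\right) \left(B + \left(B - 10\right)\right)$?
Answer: $- \frac{455}{8184} \approx -0.055596$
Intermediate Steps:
$s{\left(B \right)} = 2 B \left(-10 + 2 B\right)$ ($s{\left(B \right)} = 2 B \left(B + \left(-10 + B\right)\right) = 2 B \left(-10 + 2 B\right)$)
$- \frac{1820}{s{\left(-88 \right)}} = - \frac{1820}{4 \left(-88\right) \left(-5 - 88\right)} = - \frac{1820}{4 \left(-88\right) \left(-93\right)} = - \frac{1820}{32736} = \left(-1820\right) \frac{1}{32736} = - \frac{455}{8184}$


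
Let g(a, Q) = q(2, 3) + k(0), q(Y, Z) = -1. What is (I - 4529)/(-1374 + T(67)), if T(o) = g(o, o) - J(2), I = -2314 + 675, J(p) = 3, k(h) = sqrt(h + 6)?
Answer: 4249752/949439 + 3084*sqrt(6)/949439 ≈ 4.4840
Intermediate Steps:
k(h) = sqrt(6 + h)
g(a, Q) = -1 + sqrt(6) (g(a, Q) = -1 + sqrt(6 + 0) = -1 + sqrt(6))
I = -1639
T(o) = -4 + sqrt(6) (T(o) = (-1 + sqrt(6)) - 1*3 = (-1 + sqrt(6)) - 3 = -4 + sqrt(6))
(I - 4529)/(-1374 + T(67)) = (-1639 - 4529)/(-1374 + (-4 + sqrt(6))) = -6168/(-1378 + sqrt(6))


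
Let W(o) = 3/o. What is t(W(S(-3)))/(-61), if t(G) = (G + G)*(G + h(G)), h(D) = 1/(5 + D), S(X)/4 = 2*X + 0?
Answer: 25/76128 ≈ 0.00032839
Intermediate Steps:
S(X) = 8*X (S(X) = 4*(2*X + 0) = 4*(2*X) = 8*X)
t(G) = 2*G*(G + 1/(5 + G)) (t(G) = (G + G)*(G + 1/(5 + G)) = (2*G)*(G + 1/(5 + G)) = 2*G*(G + 1/(5 + G)))
t(W(S(-3)))/(-61) = (2*(3/((8*(-3))))*(1 + (3/((8*(-3))))*(5 + 3/((8*(-3)))))/(5 + 3/((8*(-3)))))/(-61) = (2*(3/(-24))*(1 + (3/(-24))*(5 + 3/(-24)))/(5 + 3/(-24)))*(-1/61) = (2*(3*(-1/24))*(1 + (3*(-1/24))*(5 + 3*(-1/24)))/(5 + 3*(-1/24)))*(-1/61) = (2*(-⅛)*(1 - (5 - ⅛)/8)/(5 - ⅛))*(-1/61) = (2*(-⅛)*(1 - ⅛*39/8)/(39/8))*(-1/61) = (2*(-⅛)*(8/39)*(1 - 39/64))*(-1/61) = (2*(-⅛)*(8/39)*(25/64))*(-1/61) = -25/1248*(-1/61) = 25/76128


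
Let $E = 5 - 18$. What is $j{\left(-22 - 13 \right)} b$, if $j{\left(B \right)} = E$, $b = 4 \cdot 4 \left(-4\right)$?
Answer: $832$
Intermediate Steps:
$E = -13$ ($E = 5 - 18 = -13$)
$b = -64$ ($b = 16 \left(-4\right) = -64$)
$j{\left(B \right)} = -13$
$j{\left(-22 - 13 \right)} b = \left(-13\right) \left(-64\right) = 832$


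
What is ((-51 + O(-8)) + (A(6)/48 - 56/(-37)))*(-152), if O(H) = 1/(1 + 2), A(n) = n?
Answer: 827203/111 ≈ 7452.3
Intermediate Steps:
O(H) = ⅓ (O(H) = 1/3 = ⅓)
((-51 + O(-8)) + (A(6)/48 - 56/(-37)))*(-152) = ((-51 + ⅓) + (6/48 - 56/(-37)))*(-152) = (-152/3 + (6*(1/48) - 56*(-1/37)))*(-152) = (-152/3 + (⅛ + 56/37))*(-152) = (-152/3 + 485/296)*(-152) = -43537/888*(-152) = 827203/111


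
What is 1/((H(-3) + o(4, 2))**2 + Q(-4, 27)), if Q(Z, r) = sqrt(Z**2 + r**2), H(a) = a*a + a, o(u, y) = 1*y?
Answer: 64/3351 - sqrt(745)/3351 ≈ 0.010954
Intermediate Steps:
o(u, y) = y
H(a) = a + a**2 (H(a) = a**2 + a = a + a**2)
1/((H(-3) + o(4, 2))**2 + Q(-4, 27)) = 1/((-3*(1 - 3) + 2)**2 + sqrt((-4)**2 + 27**2)) = 1/((-3*(-2) + 2)**2 + sqrt(16 + 729)) = 1/((6 + 2)**2 + sqrt(745)) = 1/(8**2 + sqrt(745)) = 1/(64 + sqrt(745))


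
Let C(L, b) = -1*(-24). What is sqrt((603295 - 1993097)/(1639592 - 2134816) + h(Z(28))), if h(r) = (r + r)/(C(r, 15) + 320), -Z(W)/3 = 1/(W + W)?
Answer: sqrt(62350423196589794)/149062424 ≈ 1.6751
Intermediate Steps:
Z(W) = -3/(2*W) (Z(W) = -3/(W + W) = -3*1/(2*W) = -3/(2*W))
C(L, b) = 24
h(r) = r/172 (h(r) = (r + r)/(24 + 320) = (2*r)/344 = (2*r)*(1/344) = r/172)
sqrt((603295 - 1993097)/(1639592 - 2134816) + h(Z(28))) = sqrt((603295 - 1993097)/(1639592 - 2134816) + (-3/2/28)/172) = sqrt(-1389802/(-495224) + (-3/2*1/28)/172) = sqrt(-1389802*(-1/495224) + (1/172)*(-3/56)) = sqrt(694901/247612 - 3/9632) = sqrt(1673135899/596249696) = sqrt(62350423196589794)/149062424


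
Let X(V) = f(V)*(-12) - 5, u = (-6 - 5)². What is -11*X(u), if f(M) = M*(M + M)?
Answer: 3865279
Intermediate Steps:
f(M) = 2*M² (f(M) = M*(2*M) = 2*M²)
u = 121 (u = (-11)² = 121)
X(V) = -5 - 24*V² (X(V) = (2*V²)*(-12) - 5 = -24*V² - 5 = -5 - 24*V²)
-11*X(u) = -11*(-5 - 24*121²) = -11*(-5 - 24*14641) = -11*(-5 - 351384) = -11*(-351389) = 3865279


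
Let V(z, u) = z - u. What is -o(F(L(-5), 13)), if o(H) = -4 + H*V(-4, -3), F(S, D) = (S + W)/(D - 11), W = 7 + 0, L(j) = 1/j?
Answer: 37/5 ≈ 7.4000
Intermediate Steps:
L(j) = 1/j
W = 7
F(S, D) = (7 + S)/(-11 + D) (F(S, D) = (S + 7)/(D - 11) = (7 + S)/(-11 + D))
o(H) = -4 - H (o(H) = -4 + H*(-4 - 1*(-3)) = -4 + H*(-4 + 3) = -4 + H*(-1) = -4 - H)
-o(F(L(-5), 13)) = -(-4 - (7 + 1/(-5))/(-11 + 13)) = -(-4 - (7 - ⅕)/2) = -(-4 - 34/(2*5)) = -(-4 - 1*17/5) = -(-4 - 17/5) = -1*(-37/5) = 37/5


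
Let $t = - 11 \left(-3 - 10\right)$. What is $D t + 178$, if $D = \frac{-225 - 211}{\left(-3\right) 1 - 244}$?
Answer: $\frac{8178}{19} \approx 430.42$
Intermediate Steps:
$t = 143$ ($t = \left(-11\right) \left(-13\right) = 143$)
$D = \frac{436}{247}$ ($D = - \frac{436}{-3 - 244} = - \frac{436}{-247} = \left(-436\right) \left(- \frac{1}{247}\right) = \frac{436}{247} \approx 1.7652$)
$D t + 178 = \frac{436}{247} \cdot 143 + 178 = \frac{4796}{19} + 178 = \frac{8178}{19}$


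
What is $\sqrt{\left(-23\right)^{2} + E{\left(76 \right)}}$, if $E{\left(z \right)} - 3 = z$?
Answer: $4 \sqrt{38} \approx 24.658$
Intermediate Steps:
$E{\left(z \right)} = 3 + z$
$\sqrt{\left(-23\right)^{2} + E{\left(76 \right)}} = \sqrt{\left(-23\right)^{2} + \left(3 + 76\right)} = \sqrt{529 + 79} = \sqrt{608} = 4 \sqrt{38}$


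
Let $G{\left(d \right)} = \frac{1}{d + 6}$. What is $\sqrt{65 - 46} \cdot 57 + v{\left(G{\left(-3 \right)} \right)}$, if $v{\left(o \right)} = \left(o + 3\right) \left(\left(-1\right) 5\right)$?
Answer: $- \frac{50}{3} + 57 \sqrt{19} \approx 231.79$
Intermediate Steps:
$G{\left(d \right)} = \frac{1}{6 + d}$
$v{\left(o \right)} = -15 - 5 o$ ($v{\left(o \right)} = \left(3 + o\right) \left(-5\right) = -15 - 5 o$)
$\sqrt{65 - 46} \cdot 57 + v{\left(G{\left(-3 \right)} \right)} = \sqrt{65 - 46} \cdot 57 - \left(15 + \frac{5}{6 - 3}\right) = \sqrt{19} \cdot 57 - \left(15 + \frac{5}{3}\right) = 57 \sqrt{19} - \frac{50}{3} = - \frac{50}{3} + 57 \sqrt{19}$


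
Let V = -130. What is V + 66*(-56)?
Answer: -3826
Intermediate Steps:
V + 66*(-56) = -130 + 66*(-56) = -130 - 3696 = -3826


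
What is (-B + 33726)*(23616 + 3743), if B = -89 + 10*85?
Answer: 901889435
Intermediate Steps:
B = 761 (B = -89 + 850 = 761)
(-B + 33726)*(23616 + 3743) = (-1*761 + 33726)*(23616 + 3743) = (-761 + 33726)*27359 = 32965*27359 = 901889435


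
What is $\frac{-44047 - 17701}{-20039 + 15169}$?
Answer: $\frac{30874}{2435} \approx 12.679$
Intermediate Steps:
$\frac{-44047 - 17701}{-20039 + 15169} = - \frac{61748}{-4870} = \left(-61748\right) \left(- \frac{1}{4870}\right) = \frac{30874}{2435}$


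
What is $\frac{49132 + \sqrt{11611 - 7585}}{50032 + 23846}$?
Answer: $\frac{24566}{36939} + \frac{\sqrt{4026}}{73878} \approx 0.6659$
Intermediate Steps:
$\frac{49132 + \sqrt{11611 - 7585}}{50032 + 23846} = \frac{49132 + \sqrt{4026}}{73878} = \left(49132 + \sqrt{4026}\right) \frac{1}{73878} = \frac{24566}{36939} + \frac{\sqrt{4026}}{73878}$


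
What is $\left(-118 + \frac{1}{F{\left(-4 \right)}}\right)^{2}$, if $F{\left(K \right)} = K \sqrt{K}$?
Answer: $\frac{\left(944 - i\right)^{2}}{64} \approx 13924.0 - 29.5 i$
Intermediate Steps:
$F{\left(K \right)} = K^{\frac{3}{2}}$
$\left(-118 + \frac{1}{F{\left(-4 \right)}}\right)^{2} = \left(-118 + \frac{1}{\left(-4\right)^{\frac{3}{2}}}\right)^{2} = \left(-118 + \frac{1}{\left(-8\right) i}\right)^{2} = \left(-118 + \frac{i}{8}\right)^{2}$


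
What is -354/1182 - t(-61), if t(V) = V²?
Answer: -733096/197 ≈ -3721.3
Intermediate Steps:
-354/1182 - t(-61) = -354/1182 - 1*(-61)² = -354*1/1182 - 1*3721 = -59/197 - 3721 = -733096/197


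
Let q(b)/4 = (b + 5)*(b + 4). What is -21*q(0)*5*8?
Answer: -67200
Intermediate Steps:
q(b) = 4*(4 + b)*(5 + b) (q(b) = 4*((b + 5)*(b + 4)) = 4*((5 + b)*(4 + b)) = 4*((4 + b)*(5 + b)) = 4*(4 + b)*(5 + b))
-21*q(0)*5*8 = -21*(80 + 4*0² + 36*0)*5*8 = -21*(80 + 4*0 + 0)*5*8 = -21*(80 + 0 + 0)*5*8 = -1680*5*8 = -21*400*8 = -8400*8 = -67200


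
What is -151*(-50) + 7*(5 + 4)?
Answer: 7613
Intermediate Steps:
-151*(-50) + 7*(5 + 4) = 7550 + 7*9 = 7550 + 63 = 7613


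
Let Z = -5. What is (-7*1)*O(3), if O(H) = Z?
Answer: 35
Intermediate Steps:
O(H) = -5
(-7*1)*O(3) = -7*1*(-5) = -7*(-5) = 35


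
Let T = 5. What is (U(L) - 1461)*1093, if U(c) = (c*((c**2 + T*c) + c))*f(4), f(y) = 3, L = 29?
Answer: 94920492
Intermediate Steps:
U(c) = 3*c*(c**2 + 6*c) (U(c) = (c*((c**2 + 5*c) + c))*3 = (c*(c**2 + 6*c))*3 = 3*c*(c**2 + 6*c))
(U(L) - 1461)*1093 = (3*29**2*(6 + 29) - 1461)*1093 = (3*841*35 - 1461)*1093 = (88305 - 1461)*1093 = 86844*1093 = 94920492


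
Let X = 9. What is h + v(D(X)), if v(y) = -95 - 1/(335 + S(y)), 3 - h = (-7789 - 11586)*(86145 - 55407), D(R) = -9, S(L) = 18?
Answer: 210228676273/353 ≈ 5.9555e+8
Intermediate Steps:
h = 595548753 (h = 3 - (-7789 - 11586)*(86145 - 55407) = 3 - (-19375)*30738 = 3 - 1*(-595548750) = 3 + 595548750 = 595548753)
v(y) = -33536/353 (v(y) = -95 - 1/(335 + 18) = -95 - 1/353 = -33536/353)
h + v(D(X)) = 595548753 - 33536/353 = 210228676273/353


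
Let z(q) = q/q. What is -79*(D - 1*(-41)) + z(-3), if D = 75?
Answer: -9163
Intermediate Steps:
z(q) = 1
-79*(D - 1*(-41)) + z(-3) = -79*(75 - 1*(-41)) + 1 = -79*(75 + 41) + 1 = -79*116 + 1 = -9164 + 1 = -9163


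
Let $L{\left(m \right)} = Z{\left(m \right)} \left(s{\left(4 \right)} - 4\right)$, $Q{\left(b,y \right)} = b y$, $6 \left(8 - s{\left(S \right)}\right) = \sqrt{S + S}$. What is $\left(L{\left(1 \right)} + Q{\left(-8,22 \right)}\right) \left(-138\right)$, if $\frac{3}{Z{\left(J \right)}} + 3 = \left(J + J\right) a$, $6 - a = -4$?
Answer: $\frac{411240}{17} + \frac{138 \sqrt{2}}{17} \approx 24202.0$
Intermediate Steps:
$a = 10$ ($a = 6 - -4 = 6 + 4 = 10$)
$s{\left(S \right)} = 8 - \frac{\sqrt{2} \sqrt{S}}{6}$ ($s{\left(S \right)} = 8 - \frac{\sqrt{S + S}}{6} = 8 - \frac{\sqrt{2 S}}{6} = 8 - \frac{\sqrt{2} \sqrt{S}}{6}$)
$Z{\left(J \right)} = \frac{3}{-3 + 20 J}$ ($Z{\left(J \right)} = \frac{3}{-3 + \left(J + J\right) 10} = \frac{3}{-3 + 2 J 10} = \frac{3}{-3 + 20 J}$)
$L{\left(m \right)} = \frac{3 \left(4 - \frac{\sqrt{2}}{3}\right)}{-3 + 20 m}$ ($L{\left(m \right)} = \frac{3}{-3 + 20 m} \left(\left(8 - \frac{\sqrt{2} \sqrt{4}}{6}\right) - 4\right) = \frac{3}{-3 + 20 m} \left(\left(8 - \frac{1}{6} \sqrt{2} \cdot 2\right) - 4\right) = \frac{3}{-3 + 20 m} \left(\left(8 - \frac{\sqrt{2}}{3}\right) - 4\right) = \frac{3}{-3 + 20 m} \left(4 - \frac{\sqrt{2}}{3}\right) = \frac{3 \left(4 - \frac{\sqrt{2}}{3}\right)}{-3 + 20 m}$)
$\left(L{\left(1 \right)} + Q{\left(-8,22 \right)}\right) \left(-138\right) = \left(\frac{12 - \sqrt{2}}{-3 + 20 \cdot 1} - 176\right) \left(-138\right) = \left(\frac{12 - \sqrt{2}}{-3 + 20} - 176\right) \left(-138\right) = \left(\frac{12 - \sqrt{2}}{17} - 176\right) \left(-138\right) = \left(\left(\frac{12}{17} - \frac{\sqrt{2}}{17}\right) - 176\right) \left(-138\right) = \left(- \frac{2980}{17} - \frac{\sqrt{2}}{17}\right) \left(-138\right) = \frac{411240}{17} + \frac{138 \sqrt{2}}{17}$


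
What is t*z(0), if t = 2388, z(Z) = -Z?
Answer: 0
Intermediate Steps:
t*z(0) = 2388*(-1*0) = 2388*0 = 0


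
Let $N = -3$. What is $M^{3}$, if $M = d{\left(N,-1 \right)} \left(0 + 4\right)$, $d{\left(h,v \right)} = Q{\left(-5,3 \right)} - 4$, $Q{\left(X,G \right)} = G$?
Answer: $-64$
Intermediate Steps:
$d{\left(h,v \right)} = -1$ ($d{\left(h,v \right)} = 3 - 4 = -1$)
$M = -4$ ($M = - (0 + 4) = \left(-1\right) 4 = -4$)
$M^{3} = \left(-4\right)^{3} = -64$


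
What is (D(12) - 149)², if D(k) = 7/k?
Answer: 3171961/144 ≈ 22028.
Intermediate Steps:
(D(12) - 149)² = (7/12 - 149)² = (-1781/12)² = 3171961/144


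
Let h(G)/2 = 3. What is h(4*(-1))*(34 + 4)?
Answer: 228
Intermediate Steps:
h(G) = 6 (h(G) = 2*3 = 6)
h(4*(-1))*(34 + 4) = 6*(34 + 4) = 6*38 = 228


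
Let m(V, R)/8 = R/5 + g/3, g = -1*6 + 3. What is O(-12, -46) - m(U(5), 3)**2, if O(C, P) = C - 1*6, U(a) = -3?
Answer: -706/25 ≈ -28.240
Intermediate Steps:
g = -3 (g = -6 + 3 = -3)
m(V, R) = -8 + 8*R/5 (m(V, R) = 8*(R/5 - 3/3) = 8*(R*(1/5) - 3*1/3) = 8*(R/5 - 1) = 8*(-1 + R/5) = -8 + 8*R/5)
O(C, P) = -6 + C (O(C, P) = C - 6 = -6 + C)
O(-12, -46) - m(U(5), 3)**2 = (-6 - 12) - (-8 + (8/5)*3)**2 = -18 - (-8 + 24/5)**2 = -18 - (-16/5)**2 = -18 - 1*256/25 = -18 - 256/25 = -706/25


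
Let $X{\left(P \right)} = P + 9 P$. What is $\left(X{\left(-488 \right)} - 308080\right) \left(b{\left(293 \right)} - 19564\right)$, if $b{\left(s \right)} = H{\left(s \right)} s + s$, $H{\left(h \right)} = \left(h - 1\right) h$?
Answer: $-7839221435520$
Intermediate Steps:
$X{\left(P \right)} = 10 P$
$H{\left(h \right)} = h \left(-1 + h\right)$ ($H{\left(h \right)} = \left(-1 + h\right) h = h \left(-1 + h\right)$)
$b{\left(s \right)} = s + s^{2} \left(-1 + s\right)$ ($b{\left(s \right)} = s \left(-1 + s\right) s + s = s^{2} \left(-1 + s\right) + s = s + s^{2} \left(-1 + s\right)$)
$\left(X{\left(-488 \right)} - 308080\right) \left(b{\left(293 \right)} - 19564\right) = \left(10 \left(-488\right) - 308080\right) \left(293 \left(1 + 293 \left(-1 + 293\right)\right) - 19564\right) = \left(-4880 - 308080\right) \left(293 \left(1 + 293 \cdot 292\right) - 19564\right) = - 312960 \left(293 \left(1 + 85556\right) - 19564\right) = - 312960 \left(293 \cdot 85557 - 19564\right) = - 312960 \left(25068201 - 19564\right) = \left(-312960\right) 25048637 = -7839221435520$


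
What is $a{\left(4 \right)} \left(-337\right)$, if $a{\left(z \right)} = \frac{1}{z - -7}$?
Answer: $- \frac{337}{11} \approx -30.636$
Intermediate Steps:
$a{\left(z \right)} = \frac{1}{7 + z}$ ($a{\left(z \right)} = \frac{1}{z + 7} = \frac{1}{7 + z}$)
$a{\left(4 \right)} \left(-337\right) = \frac{1}{7 + 4} \left(-337\right) = \frac{1}{11} \left(-337\right) = - \frac{337}{11}$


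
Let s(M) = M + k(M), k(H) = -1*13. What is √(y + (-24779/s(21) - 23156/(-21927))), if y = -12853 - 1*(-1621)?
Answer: I*√110223362674038/87708 ≈ 119.7*I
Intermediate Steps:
k(H) = -13
s(M) = -13 + M (s(M) = M - 13 = -13 + M)
y = -11232 (y = -12853 + 1621 = -11232)
√(y + (-24779/s(21) - 23156/(-21927))) = √(-11232 + (-24779/(-13 + 21) - 23156/(-21927))) = √(-11232 + (-24779/8 - 23156*(-1/21927))) = √(-11232 + (-24779*⅛ + 23156/21927)) = √(-11232 + (-24779/8 + 23156/21927)) = √(-11232 - 543143885/175416) = √(-2513416397/175416) = I*√110223362674038/87708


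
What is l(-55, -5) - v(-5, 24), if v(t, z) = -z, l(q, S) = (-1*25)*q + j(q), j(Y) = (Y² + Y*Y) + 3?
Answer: 7452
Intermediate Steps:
j(Y) = 3 + 2*Y² (j(Y) = (Y² + Y²) + 3 = 2*Y² + 3 = 3 + 2*Y²)
l(q, S) = 3 - 25*q + 2*q² (l(q, S) = (-1*25)*q + (3 + 2*q²) = -25*q + (3 + 2*q²) = 3 - 25*q + 2*q²)
l(-55, -5) - v(-5, 24) = (3 - 25*(-55) + 2*(-55)²) - (-1)*24 = (3 + 1375 + 2*3025) - 1*(-24) = (3 + 1375 + 6050) + 24 = 7428 + 24 = 7452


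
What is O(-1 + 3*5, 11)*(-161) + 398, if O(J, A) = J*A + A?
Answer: -26167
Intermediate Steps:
O(J, A) = A + A*J (O(J, A) = A*J + A = A + A*J)
O(-1 + 3*5, 11)*(-161) + 398 = (11*(1 + (-1 + 3*5)))*(-161) + 398 = (11*(1 + (-1 + 15)))*(-161) + 398 = (11*(1 + 14))*(-161) + 398 = (11*15)*(-161) + 398 = 165*(-161) + 398 = -26565 + 398 = -26167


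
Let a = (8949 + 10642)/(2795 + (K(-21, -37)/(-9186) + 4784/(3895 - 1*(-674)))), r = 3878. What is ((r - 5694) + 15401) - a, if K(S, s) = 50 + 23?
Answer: 531135312367517/39117364439 ≈ 13578.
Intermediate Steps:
K(S, s) = 73
a = 274083536298/39117364439 (a = (8949 + 10642)/(2795 + (73/(-9186) + 4784/(3895 - 1*(-674)))) = 19591/(2795 + (73*(-1/9186) + 4784/(3895 + 674))) = 19591/(2795 + (-73/9186 + 4784/4569)) = 19591/(2795 + 14537429/13990278) = 19591/(39117364439/13990278) = 19591*(13990278/39117364439) = 274083536298/39117364439 ≈ 7.0067)
((r - 5694) + 15401) - a = ((3878 - 5694) + 15401) - 1*274083536298/39117364439 = (-1816 + 15401) - 274083536298/39117364439 = 13585 - 274083536298/39117364439 = 531135312367517/39117364439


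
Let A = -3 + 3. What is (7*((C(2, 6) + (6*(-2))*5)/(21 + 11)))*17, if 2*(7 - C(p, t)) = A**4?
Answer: -6307/32 ≈ -197.09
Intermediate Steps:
A = 0
C(p, t) = 7 (C(p, t) = 7 - 1/2*0**4 = 7 - 1/2*0 = 7 + 0 = 7)
(7*((C(2, 6) + (6*(-2))*5)/(21 + 11)))*17 = (7*((7 + (6*(-2))*5)/(21 + 11)))*17 = (7*((7 - 12*5)/32))*17 = (7*((7 - 60)*(1/32)))*17 = (7*(-53*1/32))*17 = (7*(-53/32))*17 = -371/32*17 = -6307/32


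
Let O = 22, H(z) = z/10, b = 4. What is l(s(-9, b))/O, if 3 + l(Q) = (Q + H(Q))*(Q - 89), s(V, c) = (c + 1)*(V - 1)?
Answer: 3821/11 ≈ 347.36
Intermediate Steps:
H(z) = z/10 (H(z) = z*(⅒) = z/10)
s(V, c) = (1 + c)*(-1 + V)
l(Q) = -3 + 11*Q*(-89 + Q)/10 (l(Q) = -3 + (Q + Q/10)*(Q - 89) = -3 + (11*Q/10)*(-89 + Q) = -3 + 11*Q*(-89 + Q)/10)
l(s(-9, b))/O = (-3 - 979*(-1 - 9 - 1*4 - 9*4)/10 + 11*(-1 - 9 - 1*4 - 9*4)²/10)/22 = (-3 - 979*(-1 - 9 - 4 - 36)/10 + 11*(-1 - 9 - 4 - 36)²/10)*(1/22) = (-3 - 979/10*(-50) + (11/10)*(-50)²)*(1/22) = (-3 + 4895 + (11/10)*2500)*(1/22) = (-3 + 4895 + 2750)*(1/22) = 7642*(1/22) = 3821/11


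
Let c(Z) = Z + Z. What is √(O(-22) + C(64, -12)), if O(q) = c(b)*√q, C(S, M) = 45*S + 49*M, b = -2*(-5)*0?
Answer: 2*√573 ≈ 47.875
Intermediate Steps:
b = 0 (b = 10*0 = 0)
c(Z) = 2*Z
O(q) = 0 (O(q) = (2*0)*√q = 0*√q = 0)
√(O(-22) + C(64, -12)) = √(0 + (45*64 + 49*(-12))) = √(0 + (2880 - 588)) = √(0 + 2292) = √2292 = 2*√573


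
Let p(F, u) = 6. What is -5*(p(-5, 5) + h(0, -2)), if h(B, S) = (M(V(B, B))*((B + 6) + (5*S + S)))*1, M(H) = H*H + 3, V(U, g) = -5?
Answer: 810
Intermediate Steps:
M(H) = 3 + H**2 (M(H) = H**2 + 3 = 3 + H**2)
h(B, S) = 168 + 28*B + 168*S (h(B, S) = ((3 + (-5)**2)*((B + 6) + (5*S + S)))*1 = ((3 + 25)*((6 + B) + 6*S))*1 = (28*(6 + B + 6*S))*1 = (168 + 28*B + 168*S)*1 = 168 + 28*B + 168*S)
-5*(p(-5, 5) + h(0, -2)) = -5*(6 + (168 + 28*0 + 168*(-2))) = -5*(6 + (168 + 0 - 336)) = -5*(6 - 168) = -5*(-162) = 810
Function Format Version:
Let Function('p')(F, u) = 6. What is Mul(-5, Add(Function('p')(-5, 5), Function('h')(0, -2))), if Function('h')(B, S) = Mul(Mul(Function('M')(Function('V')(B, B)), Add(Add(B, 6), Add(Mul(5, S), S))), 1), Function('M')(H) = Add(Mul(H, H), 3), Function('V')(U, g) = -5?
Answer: 810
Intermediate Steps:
Function('M')(H) = Add(3, Pow(H, 2)) (Function('M')(H) = Add(Pow(H, 2), 3) = Add(3, Pow(H, 2)))
Function('h')(B, S) = Add(168, Mul(28, B), Mul(168, S)) (Function('h')(B, S) = Mul(Mul(Add(3, Pow(-5, 2)), Add(Add(B, 6), Add(Mul(5, S), S))), 1) = Mul(Mul(Add(3, 25), Add(Add(6, B), Mul(6, S))), 1) = Mul(Mul(28, Add(6, B, Mul(6, S))), 1) = Mul(Add(168, Mul(28, B), Mul(168, S)), 1) = Add(168, Mul(28, B), Mul(168, S)))
Mul(-5, Add(Function('p')(-5, 5), Function('h')(0, -2))) = Mul(-5, Add(6, Add(168, Mul(28, 0), Mul(168, -2)))) = Mul(-5, Add(6, Add(168, 0, -336))) = Mul(-5, Add(6, -168)) = Mul(-5, -162) = 810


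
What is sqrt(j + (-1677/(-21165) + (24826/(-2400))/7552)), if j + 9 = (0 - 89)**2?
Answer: sqrt(50534860303158641238)/79919040 ≈ 88.950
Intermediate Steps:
j = 7912 (j = -9 + (0 - 89)**2 = -9 + (-89)**2 = -9 + 7921 = 7912)
sqrt(j + (-1677/(-21165) + (24826/(-2400))/7552)) = sqrt(7912 + (-1677/(-21165) + (24826/(-2400))/7552)) = sqrt(7912 + (-1677*(-1/21165) + (24826*(-1/2400))*(1/7552))) = sqrt(7912 + (559/7055 - 12413/1200*1/7552)) = sqrt(7912 + (559/7055 - 12413/9062400)) = sqrt(7912 + 995661577/12787046400) = sqrt(101172106778377/12787046400) = sqrt(50534860303158641238)/79919040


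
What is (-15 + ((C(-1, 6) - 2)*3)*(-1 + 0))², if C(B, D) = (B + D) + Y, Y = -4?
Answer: 144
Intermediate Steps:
C(B, D) = -4 + B + D (C(B, D) = (B + D) - 4 = -4 + B + D)
(-15 + ((C(-1, 6) - 2)*3)*(-1 + 0))² = (-15 + (((-4 - 1 + 6) - 2)*3)*(-1 + 0))² = (-15 + ((1 - 2)*3)*(-1))² = (-15 - 1*3*(-1))² = (-15 - 3*(-1))² = (-15 + 3)² = (-12)² = 144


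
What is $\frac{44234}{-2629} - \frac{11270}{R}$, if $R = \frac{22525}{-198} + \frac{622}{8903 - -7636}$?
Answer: $\frac{26850883876538}{326362148717} \approx 82.273$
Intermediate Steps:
$R = - \frac{124139273}{1091574}$ ($R = 22525 \left(- \frac{1}{198}\right) + \frac{622}{8903 + 7636} = - \frac{22525}{198} + \frac{622}{16539} = - \frac{124139273}{1091574} \approx -113.72$)
$\frac{44234}{-2629} - \frac{11270}{R} = \frac{44234}{-2629} - \frac{11270}{- \frac{124139273}{1091574}} = 44234 \left(- \frac{1}{2629}\right) - - \frac{12302038980}{124139273} = - \frac{44234}{2629} + \frac{12302038980}{124139273} = \frac{26850883876538}{326362148717}$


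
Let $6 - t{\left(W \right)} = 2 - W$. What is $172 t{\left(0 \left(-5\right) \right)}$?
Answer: $688$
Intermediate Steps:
$t{\left(W \right)} = 4 + W$ ($t{\left(W \right)} = 6 - \left(2 - W\right) = 6 + \left(-2 + W\right) = 4 + W$)
$172 t{\left(0 \left(-5\right) \right)} = 172 \left(4 + 0 \left(-5\right)\right) = 172 \left(4 + 0\right) = 172 \cdot 4 = 688$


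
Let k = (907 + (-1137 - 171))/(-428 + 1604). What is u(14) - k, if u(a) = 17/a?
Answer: 1829/1176 ≈ 1.5553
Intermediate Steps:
k = -401/1176 (k = (907 - 1308)/1176 = -401*1/1176 = -401/1176 ≈ -0.34099)
u(14) - k = 17/14 - 1*(-401/1176) = 17*(1/14) + 401/1176 = 17/14 + 401/1176 = 1829/1176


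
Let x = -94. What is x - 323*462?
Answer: -149320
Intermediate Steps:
x - 323*462 = -94 - 323*462 = -94 - 149226 = -149320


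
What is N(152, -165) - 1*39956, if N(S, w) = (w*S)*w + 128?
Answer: 4098372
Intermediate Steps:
N(S, w) = 128 + S*w² (N(S, w) = (S*w)*w + 128 = S*w² + 128 = 128 + S*w²)
N(152, -165) - 1*39956 = (128 + 152*(-165)²) - 1*39956 = (128 + 152*27225) - 39956 = (128 + 4138200) - 39956 = 4138328 - 39956 = 4098372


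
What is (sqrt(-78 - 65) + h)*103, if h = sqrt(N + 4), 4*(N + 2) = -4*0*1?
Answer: 103*sqrt(2) + 103*I*sqrt(143) ≈ 145.66 + 1231.7*I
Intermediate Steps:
N = -2 (N = -2 + (-4*0*1)/4 = -2 + (0*1)/4 = -2 + (1/4)*0 = -2 + 0 = -2)
h = sqrt(2) (h = sqrt(-2 + 4) = sqrt(2) ≈ 1.4142)
(sqrt(-78 - 65) + h)*103 = (sqrt(-78 - 65) + sqrt(2))*103 = (sqrt(-143) + sqrt(2))*103 = (I*sqrt(143) + sqrt(2))*103 = (sqrt(2) + I*sqrt(143))*103 = 103*sqrt(2) + 103*I*sqrt(143)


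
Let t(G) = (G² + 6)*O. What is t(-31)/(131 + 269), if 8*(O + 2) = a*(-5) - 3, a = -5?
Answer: 2901/1600 ≈ 1.8131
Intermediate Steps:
O = ¾ (O = -2 + (-5*(-5) - 3)/8 = -2 + (25 - 3)/8 = -2 + (⅛)*22 = -2 + 11/4 = ¾ ≈ 0.75000)
t(G) = 9/2 + 3*G²/4 (t(G) = (G² + 6)*(¾) = (6 + G²)*(¾) = 9/2 + 3*G²/4)
t(-31)/(131 + 269) = (9/2 + (¾)*(-31)²)/(131 + 269) = (9/2 + (¾)*961)/400 = (9/2 + 2883/4)/400 = (1/400)*(2901/4) = 2901/1600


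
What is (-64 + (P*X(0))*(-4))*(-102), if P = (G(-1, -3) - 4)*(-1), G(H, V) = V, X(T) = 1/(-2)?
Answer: 5100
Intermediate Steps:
X(T) = -½
P = 7 (P = (-3 - 4)*(-1) = -7*(-1) = 7)
(-64 + (P*X(0))*(-4))*(-102) = (-64 + (7*(-½))*(-4))*(-102) = (-64 - 7/2*(-4))*(-102) = (-64 + 14)*(-102) = -50*(-102) = 5100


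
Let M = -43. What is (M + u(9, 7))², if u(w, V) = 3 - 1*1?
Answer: 1681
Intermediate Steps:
u(w, V) = 2 (u(w, V) = 3 - 1 = 2)
(M + u(9, 7))² = (-43 + 2)² = (-41)² = 1681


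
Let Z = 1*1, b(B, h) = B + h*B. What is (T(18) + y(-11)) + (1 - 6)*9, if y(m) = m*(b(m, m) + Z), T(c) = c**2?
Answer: -942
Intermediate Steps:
b(B, h) = B + B*h
Z = 1
y(m) = m*(1 + m*(1 + m)) (y(m) = m*(m*(1 + m) + 1) = m*(1 + m*(1 + m)))
(T(18) + y(-11)) + (1 - 6)*9 = (18**2 - 11*(1 - 11*(1 - 11))) + (1 - 6)*9 = (324 - 11*(1 - 11*(-10))) - 5*9 = (324 - 11*(1 + 110)) - 45 = (324 - 11*111) - 45 = (324 - 1221) - 45 = -897 - 45 = -942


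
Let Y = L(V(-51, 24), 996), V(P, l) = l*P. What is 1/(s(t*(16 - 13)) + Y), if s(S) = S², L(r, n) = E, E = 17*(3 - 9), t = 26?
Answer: 1/5982 ≈ 0.00016717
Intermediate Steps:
E = -102 (E = 17*(-6) = -102)
V(P, l) = P*l
L(r, n) = -102
Y = -102
1/(s(t*(16 - 13)) + Y) = 1/((26*(16 - 13))² - 102) = 1/((26*3)² - 102) = 1/(78² - 102) = 1/(6084 - 102) = 1/5982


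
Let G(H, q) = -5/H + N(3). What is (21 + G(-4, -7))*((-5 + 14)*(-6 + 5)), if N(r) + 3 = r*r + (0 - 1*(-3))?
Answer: -1125/4 ≈ -281.25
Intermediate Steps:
N(r) = r² (N(r) = -3 + (r*r + (0 - 1*(-3))) = -3 + (r² + (0 + 3)) = -3 + (r² + 3) = -3 + (3 + r²) = r²)
G(H, q) = 9 - 5/H (G(H, q) = -5/H + 3² = -5/H + 9 = 9 - 5/H)
(21 + G(-4, -7))*((-5 + 14)*(-6 + 5)) = (21 + (9 - 5/(-4)))*((-5 + 14)*(-6 + 5)) = (21 + (9 - 5*(-¼)))*(9*(-1)) = (21 + (9 + 5/4))*(-9) = (21 + 41/4)*(-9) = (125/4)*(-9) = -1125/4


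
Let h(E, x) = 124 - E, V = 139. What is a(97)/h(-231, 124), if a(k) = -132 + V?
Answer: 7/355 ≈ 0.019718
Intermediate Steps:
a(k) = 7 (a(k) = -132 + 139 = 7)
a(97)/h(-231, 124) = 7/(124 - 1*(-231)) = 7/(124 + 231) = 7/355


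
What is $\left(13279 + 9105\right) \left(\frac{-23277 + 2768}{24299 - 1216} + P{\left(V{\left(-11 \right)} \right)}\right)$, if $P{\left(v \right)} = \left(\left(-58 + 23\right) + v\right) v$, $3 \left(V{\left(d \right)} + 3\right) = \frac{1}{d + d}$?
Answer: $\frac{63994719726604}{25137387} \approx 2.5458 \cdot 10^{6}$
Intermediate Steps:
$V{\left(d \right)} = -3 + \frac{1}{6 d}$ ($V{\left(d \right)} = -3 + \frac{1}{3 \left(d + d\right)} = -3 + \frac{1}{3 \cdot 2 d} = -3 + \frac{\frac{1}{2} \frac{1}{d}}{3} = -3 + \frac{1}{6 d}$)
$P{\left(v \right)} = v \left(-35 + v\right)$ ($P{\left(v \right)} = \left(-35 + v\right) v = v \left(-35 + v\right)$)
$\left(13279 + 9105\right) \left(\frac{-23277 + 2768}{24299 - 1216} + P{\left(V{\left(-11 \right)} \right)}\right) = \left(13279 + 9105\right) \left(\frac{-23277 + 2768}{24299 - 1216} + \left(-3 + \frac{1}{6 \left(-11\right)}\right) \left(-35 - \left(3 - \frac{1}{6 \left(-11\right)}\right)\right)\right) = 22384 \left(- \frac{20509}{23083} + \left(-3 + \frac{1}{6} \left(- \frac{1}{11}\right)\right) \left(-35 + \left(-3 + \frac{1}{6} \left(- \frac{1}{11}\right)\right)\right)\right) = 22384 \left(\left(-20509\right) \frac{1}{23083} + \left(-3 - \frac{1}{66}\right) \left(-35 - \frac{199}{66}\right)\right) = 22384 \left(- \frac{20509}{23083} - \frac{199 \left(-35 - \frac{199}{66}\right)}{66}\right) = 22384 \left(- \frac{20509}{23083} - - \frac{499291}{4356}\right) = 22384 \left(- \frac{20509}{23083} + \frac{499291}{4356}\right) = 22384 \cdot \frac{11435796949}{100549548} = \frac{63994719726604}{25137387}$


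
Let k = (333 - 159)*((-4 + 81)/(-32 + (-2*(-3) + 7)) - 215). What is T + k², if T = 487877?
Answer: 524624382941/361 ≈ 1.4533e+9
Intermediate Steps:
k = -724188/19 (k = 174*(77/(-32 + (6 + 7)) - 215) = 174*(77/(-32 + 13) - 215) = 174*(77/(-19) - 215) = 174*(77*(-1/19) - 215) = 174*(-77/19 - 215) = 174*(-4162/19) = -724188/19 ≈ -38115.)
T + k² = 487877 + (-724188/19)² = 487877 + 524448259344/361 = 524624382941/361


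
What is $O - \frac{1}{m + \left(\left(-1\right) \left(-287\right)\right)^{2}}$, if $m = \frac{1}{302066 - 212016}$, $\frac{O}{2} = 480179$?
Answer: $\frac{7123290716455408}{7417328451} \approx 9.6036 \cdot 10^{5}$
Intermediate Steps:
$O = 960358$ ($O = 2 \cdot 480179 = 960358$)
$m = \frac{1}{90050}$ ($m = \frac{1}{302066 - 212016} = \frac{1}{90050} \approx 1.1105 \cdot 10^{-5}$)
$O - \frac{1}{m + \left(\left(-1\right) \left(-287\right)\right)^{2}} = 960358 - \frac{1}{\frac{1}{90050} + \left(\left(-1\right) \left(-287\right)\right)^{2}} = 960358 - \frac{1}{\frac{1}{90050} + 287^{2}} = 960358 - \frac{1}{\frac{1}{90050} + 82369} = 960358 - \frac{1}{\frac{7417328451}{90050}} = 960358 - \frac{90050}{7417328451} = \frac{7123290716455408}{7417328451}$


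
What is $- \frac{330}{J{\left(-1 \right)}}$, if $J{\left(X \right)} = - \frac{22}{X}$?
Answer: $-15$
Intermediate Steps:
$- \frac{330}{J{\left(-1 \right)}} = - \frac{330}{\left(-22\right) \frac{1}{-1}} = - \frac{330}{\left(-22\right) \left(-1\right)} = - \frac{330}{22} = \left(-330\right) \frac{1}{22} = -15$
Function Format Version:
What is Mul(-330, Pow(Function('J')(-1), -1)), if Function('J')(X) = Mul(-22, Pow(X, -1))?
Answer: -15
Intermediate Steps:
Mul(-330, Pow(Function('J')(-1), -1)) = Mul(-330, Pow(Mul(-22, Pow(-1, -1)), -1)) = Mul(-330, Pow(Mul(-22, -1), -1)) = Mul(-330, Pow(22, -1)) = Mul(-330, Rational(1, 22)) = -15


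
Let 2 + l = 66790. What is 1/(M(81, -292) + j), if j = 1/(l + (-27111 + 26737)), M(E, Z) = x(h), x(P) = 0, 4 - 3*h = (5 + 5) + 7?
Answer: 66414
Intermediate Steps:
l = 66788 (l = -2 + 66790 = 66788)
h = -13/3 (h = 4/3 - ((5 + 5) + 7)/3 = 4/3 - (10 + 7)/3 = 4/3 - ⅓*17 = 4/3 - 17/3 = -13/3 ≈ -4.3333)
M(E, Z) = 0
j = 1/66414 (j = 1/(66788 + (-27111 + 26737)) = 1/(66788 - 374) = 1/66414 ≈ 1.5057e-5)
1/(M(81, -292) + j) = 1/(0 + 1/66414) = 1/(1/66414) = 66414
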